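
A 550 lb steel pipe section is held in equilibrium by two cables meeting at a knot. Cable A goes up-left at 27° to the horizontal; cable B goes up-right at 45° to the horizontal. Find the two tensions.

ΣF_x = 0: −T_A·cos27° + T_B·cos45° = 0 → T_B = 1.26007·T_A.
ΣF_y = 0: T_A·sin27° + T_B·sin45° = 550.
Substitute: T_A·(0.45399 + 1.26007·0.707107) = 550 → T_A = 408.924 ≈ 408.9 lb.
Then T_B = 1.26007 × 408.924 = 515.3 lb.

T_A = 408.9 lb, T_B = 515.3 lb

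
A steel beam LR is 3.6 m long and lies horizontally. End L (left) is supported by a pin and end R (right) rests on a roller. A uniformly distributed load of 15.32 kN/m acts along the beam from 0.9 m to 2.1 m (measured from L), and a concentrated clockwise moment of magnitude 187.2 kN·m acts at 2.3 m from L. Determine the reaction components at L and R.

L_x = 0, L_y = -41.28 kN, R_y = 59.66 kN

Resultant of the distributed load: 15.32 × 1.2 = 18.384 kN at 1.5 m from L.
Taking moments about L: R_y·3.6 − (15.32·1.2)·1.5 − 187.2 = 0 → R_y = 214.776/3.6 = 59.66 kN.
ΣF_y = 0: L_y + 59.66 − 15.32·1.2 = 0 → L_y = -41.28 kN.
ΣF_x = 0: no horizontal applied forces, so L_x = 0.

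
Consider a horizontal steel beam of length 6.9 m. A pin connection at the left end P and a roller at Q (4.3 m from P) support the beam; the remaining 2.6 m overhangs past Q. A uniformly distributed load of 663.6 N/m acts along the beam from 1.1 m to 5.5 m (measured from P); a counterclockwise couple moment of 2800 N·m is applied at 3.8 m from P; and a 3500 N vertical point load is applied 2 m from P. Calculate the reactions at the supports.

Resultant of the distributed load: 663.6 × 4.4 = 2919.84 N at 3.3 m from P.
Taking moments about P: Q_y·4.3 − (663.6·4.4)·3.3 + 2800 − 3500·2 = 0 → Q_y = 13835.472/4.3 = 3217.55 ≈ 3218 N.
ΣF_y = 0: P_y + 3217.55 − 663.6·4.4 − 3500 = 0 → P_y = 3202 N.
ΣF_x = 0: no horizontal applied forces, so P_x = 0.

P_x = 0, P_y = 3202 N, Q_y = 3218 N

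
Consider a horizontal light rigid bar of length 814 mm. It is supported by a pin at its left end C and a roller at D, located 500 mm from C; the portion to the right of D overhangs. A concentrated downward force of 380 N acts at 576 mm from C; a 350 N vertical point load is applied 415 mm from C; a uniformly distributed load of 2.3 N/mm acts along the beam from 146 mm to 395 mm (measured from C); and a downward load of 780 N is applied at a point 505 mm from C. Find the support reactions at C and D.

C_x = 0, C_y = 256.8 N, D_y = 1826 N

Resultant of the distributed load: 2.3 × 249 = 572.7 N at 270.5 mm from C.
ΣM about C: D_y·500 − 380·576 − 350·415 − (2.3·249)·270.5 − 780·505 = 0 → D_y = 912945.35/500 = 1825.89 ≈ 1826 N.
ΣF_y = 0: C_y + 1825.89 − 380 − 350 − 2.3·249 − 780 = 0 → C_y = 256.8 N.
ΣF_x = 0: no horizontal applied forces, so C_x = 0.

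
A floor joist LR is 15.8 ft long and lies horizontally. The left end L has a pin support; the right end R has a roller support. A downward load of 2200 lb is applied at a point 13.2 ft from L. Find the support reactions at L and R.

L_x = 0, L_y = 362.0 lb, R_y = 1838 lb

ΣM about L: R_y·15.8 − 2200·13.2 = 0 → R_y = 29040/15.8 = 1837.97 ≈ 1838 lb.
ΣF_y = 0: L_y + 1837.97 − 2200 = 0 → L_y = 362.0 lb.
ΣF_x = 0: no horizontal applied forces, so L_x = 0.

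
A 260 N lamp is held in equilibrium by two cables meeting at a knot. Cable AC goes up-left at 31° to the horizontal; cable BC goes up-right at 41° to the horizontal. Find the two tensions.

ΣF_x = 0: −T_AC·cos31° + T_BC·cos41° = 0 → T_BC = 1.13576·T_AC.
ΣF_y = 0: T_AC·sin31° + T_BC·sin41° = 260.
Substitute: T_AC·(0.515038 + 1.13576·0.656059) = 260 → T_AC = 206.322 ≈ 206.3 N.
Then T_BC = 1.13576 × 206.322 = 234.3 N.

T_AC = 206.3 N, T_BC = 234.3 N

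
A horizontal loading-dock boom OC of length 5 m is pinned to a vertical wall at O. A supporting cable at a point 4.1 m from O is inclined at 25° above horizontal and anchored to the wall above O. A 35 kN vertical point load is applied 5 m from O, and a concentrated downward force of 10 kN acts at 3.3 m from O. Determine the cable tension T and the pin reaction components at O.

T = 120.0 kN, O_x = 108.8 kN, O_y = -5.732 kN

ΣM about O: T·sin25°·4.1 − 35·5 − 10·3.3 = 0 → T = 208/(4.1·0.422618) = 120.042 ≈ 120.0 kN.
ΣF_x = 0: O_x − T·cos25° = 0 → O_x = 120.042 × 0.906308 = 108.8 kN.
ΣF_y = 0: O_y + T·sin25° − 35 − 10 = 0 → O_y = 45 − 120.042 × 0.422618 = -5.732 kN.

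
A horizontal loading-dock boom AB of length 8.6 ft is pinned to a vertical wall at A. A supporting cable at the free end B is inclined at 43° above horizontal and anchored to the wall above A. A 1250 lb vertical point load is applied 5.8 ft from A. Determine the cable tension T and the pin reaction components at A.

ΣM about A: T·sin43°·8.6 − 1250·5.8 = 0 → T = 7250/(8.6·0.681998) = 1236.11 ≈ 1236 lb.
ΣF_x = 0: A_x − T·cos43° = 0 → A_x = 1236.11 × 0.731354 = 904.0 lb.
ΣF_y = 0: A_y + T·sin43° − 1250 = 0 → A_y = 1250 − 1236.11 × 0.681998 = 407.0 lb.

T = 1236 lb, A_x = 904.0 lb, A_y = 407.0 lb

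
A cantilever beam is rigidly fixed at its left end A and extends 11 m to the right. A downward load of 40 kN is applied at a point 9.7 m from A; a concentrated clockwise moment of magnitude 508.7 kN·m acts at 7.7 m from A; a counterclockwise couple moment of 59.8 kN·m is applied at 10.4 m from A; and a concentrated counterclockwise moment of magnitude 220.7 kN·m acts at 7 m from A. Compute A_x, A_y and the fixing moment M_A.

ΣF_x = 0: A_x = 0.
ΣF_y = 0: A_y − 40 = 0 → A_y = 40.00 kN.
ΣM about A: M_A − 40·9.7 − 508.7 + 59.8 + 220.7 = 0 → M_A = 616.2 kN·m.

A_x = 0, A_y = 40.00 kN, M_A = 616.2 kN·m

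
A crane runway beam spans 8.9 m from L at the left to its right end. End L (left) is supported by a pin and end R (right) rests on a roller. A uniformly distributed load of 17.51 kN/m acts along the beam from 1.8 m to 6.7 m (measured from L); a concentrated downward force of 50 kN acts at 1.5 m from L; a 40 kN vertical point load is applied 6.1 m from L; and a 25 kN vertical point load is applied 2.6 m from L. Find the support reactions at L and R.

L_x = 0, L_y = 116.7 kN, R_y = 84.12 kN

Resultant of the distributed load: 17.51 × 4.9 = 85.799 kN at 4.25 m from L.
ΣM about L: R_y·8.9 − (17.51·4.9)·4.25 − 50·1.5 − 40·6.1 − 25·2.6 = 0 → R_y = 748.64575/8.9 = 84.1175 ≈ 84.12 kN.
ΣF_y = 0: L_y + 84.1175 − 17.51·4.9 − 50 − 40 − 25 = 0 → L_y = 116.7 kN.
ΣF_x = 0: no horizontal applied forces, so L_x = 0.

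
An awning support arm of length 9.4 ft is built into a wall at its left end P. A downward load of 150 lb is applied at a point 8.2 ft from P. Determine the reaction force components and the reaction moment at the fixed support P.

ΣF_x = 0: P_x = 0.
ΣF_y = 0: P_y − 150 = 0 → P_y = 150.0 lb.
ΣM about P: M_P − 150·8.2 = 0 → M_P = 1230 lb·ft.

P_x = 0, P_y = 150.0 lb, M_P = 1230 lb·ft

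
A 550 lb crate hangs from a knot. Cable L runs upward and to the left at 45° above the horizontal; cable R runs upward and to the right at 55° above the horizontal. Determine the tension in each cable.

ΣF_x = 0: −T_L·cos45° + T_R·cos55° = 0 → T_R = 1.2328·T_L.
ΣF_y = 0: T_L·sin45° + T_R·sin55° = 550.
Substitute: T_L·(0.707107 + 1.2328·0.819152) = 550 → T_L = 320.334 ≈ 320.3 lb.
Then T_R = 1.2328 × 320.334 = 394.9 lb.

T_L = 320.3 lb, T_R = 394.9 lb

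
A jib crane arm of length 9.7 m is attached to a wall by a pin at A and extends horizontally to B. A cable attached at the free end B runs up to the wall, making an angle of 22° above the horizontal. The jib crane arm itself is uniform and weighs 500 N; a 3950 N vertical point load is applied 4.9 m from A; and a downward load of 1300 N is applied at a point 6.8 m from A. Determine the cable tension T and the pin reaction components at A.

ΣM about A: T·sin22°·9.7 − 500·4.85 − 3950·4.9 − 1300·6.8 = 0 → T = 30620/(9.7·0.374607) = 8426.7 ≈ 8427 N.
ΣF_x = 0: A_x − T·cos22° = 0 → A_x = 8426.7 × 0.927184 = 7813 N.
ΣF_y = 0: A_y + T·sin22° − 500 − 3950 − 1300 = 0 → A_y = 5750 − 8426.7 × 0.374607 = 2593 N.

T = 8427 N, A_x = 7813 N, A_y = 2593 N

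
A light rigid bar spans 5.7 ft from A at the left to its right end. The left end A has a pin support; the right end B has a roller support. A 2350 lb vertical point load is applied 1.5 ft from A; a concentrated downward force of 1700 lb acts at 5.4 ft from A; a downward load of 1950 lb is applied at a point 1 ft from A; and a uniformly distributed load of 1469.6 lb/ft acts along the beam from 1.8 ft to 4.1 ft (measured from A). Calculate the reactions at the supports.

Resultant of the distributed load: 1469.6 × 2.3 = 3380.08 lb at 2.95 ft from A.
ΣM about A: B_y·5.7 − 2350·1.5 − 1700·5.4 − 1950·1 − (1469.6·2.3)·2.95 = 0 → B_y = 24626.236/5.7 = 4320.39 ≈ 4320 lb.
ΣF_y = 0: A_y + 4320.39 − 2350 − 1700 − 1950 − 1469.6·2.3 = 0 → A_y = 5060 lb.
ΣF_x = 0: no horizontal applied forces, so A_x = 0.

A_x = 0, A_y = 5060 lb, B_y = 4320 lb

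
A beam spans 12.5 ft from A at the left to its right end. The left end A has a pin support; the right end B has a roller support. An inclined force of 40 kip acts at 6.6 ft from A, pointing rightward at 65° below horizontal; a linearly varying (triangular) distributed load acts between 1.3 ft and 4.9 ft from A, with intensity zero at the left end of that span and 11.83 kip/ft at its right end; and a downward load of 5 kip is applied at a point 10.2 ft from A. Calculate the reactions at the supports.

Resultant of the triangular load: ½ × 11.83 × 3.6 = 21.294 kip, acting at 3.7 ft from A (one-third of the span from the peak).
Moments about A: B_y·12.5 − 40·sin65°·6.6 − (½·11.83·3.6)·3.7 − 5·10.2 = 0 → B_y = 369.053/12.5 = 29.5242 ≈ 29.52 kip.
ΣF_y = 0: A_y + 29.5242 − 40·sin65° − ½·11.83·3.6 − 5 = 0 → A_y = 33.02 kip.
ΣF_x = 0: A_x + 40·cos65° = 0 → A_x = -16.90 kip.

A_x = -16.90 kip, A_y = 33.02 kip, B_y = 29.52 kip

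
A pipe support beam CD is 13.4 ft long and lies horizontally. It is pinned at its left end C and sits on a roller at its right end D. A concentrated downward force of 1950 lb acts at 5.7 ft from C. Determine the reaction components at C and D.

Moments about C: D_y·13.4 − 1950·5.7 = 0 → D_y = 11115/13.4 = 829.478 ≈ 829.5 lb.
ΣF_y = 0: C_y + 829.478 − 1950 = 0 → C_y = 1121 lb.
ΣF_x = 0: no horizontal applied forces, so C_x = 0.

C_x = 0, C_y = 1121 lb, D_y = 829.5 lb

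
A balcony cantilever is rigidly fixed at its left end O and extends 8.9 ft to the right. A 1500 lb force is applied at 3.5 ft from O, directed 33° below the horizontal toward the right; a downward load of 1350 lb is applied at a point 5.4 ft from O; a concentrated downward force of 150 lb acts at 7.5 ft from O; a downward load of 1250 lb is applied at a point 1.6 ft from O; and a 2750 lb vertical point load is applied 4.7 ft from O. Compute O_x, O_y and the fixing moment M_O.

O_x = -1258 lb, O_y = 6317 lb, M_O = 26200 lb·ft

ΣF_x = 0: O_x + 1500·cos33° = 0 → O_x = -1258 lb.
ΣF_y = 0: O_y − 1500·sin33° − 1350 − 150 − 1250 − 2750 = 0 → O_y = 6317 lb.
ΣM about O: M_O − 1500·sin33°·3.5 − 1350·5.4 − 150·7.5 − 1250·1.6 − 2750·4.7 = 0 → M_O = 26200 lb·ft.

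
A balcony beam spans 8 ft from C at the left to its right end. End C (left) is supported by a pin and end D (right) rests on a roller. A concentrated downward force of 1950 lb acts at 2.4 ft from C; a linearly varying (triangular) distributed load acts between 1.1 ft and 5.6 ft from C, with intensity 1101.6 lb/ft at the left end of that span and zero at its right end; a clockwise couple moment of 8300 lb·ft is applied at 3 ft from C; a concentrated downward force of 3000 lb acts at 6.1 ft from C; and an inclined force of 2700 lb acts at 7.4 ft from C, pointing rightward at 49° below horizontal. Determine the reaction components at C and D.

C_x = -1771 lb, C_y = 2866 lb, D_y = 6600 lb

Resultant of the triangular load: ½ × 1101.6 × 4.5 = 2478.6 lb, acting at 2.6 ft from C (one-third of the span from the peak).
Taking moments about C: D_y·8 − 1950·2.4 − (½·1101.6·4.5)·2.6 − 8300 − 3000·6.1 − 2700·sin49°·7.4 = 0 → D_y = 52803.5/8 = 6600.44 ≈ 6600 lb.
ΣF_y = 0: C_y + 6600.44 − 1950 − ½·1101.6·4.5 − 3000 − 2700·sin49° = 0 → C_y = 2866 lb.
ΣF_x = 0: C_x + 2700·cos49° = 0 → C_x = -1771 lb.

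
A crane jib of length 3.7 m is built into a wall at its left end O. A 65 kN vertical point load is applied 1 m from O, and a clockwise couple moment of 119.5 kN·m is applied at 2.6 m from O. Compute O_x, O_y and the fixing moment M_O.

O_x = 0, O_y = 65.00 kN, M_O = 184.5 kN·m

ΣF_x = 0: O_x = 0.
ΣF_y = 0: O_y − 65 = 0 → O_y = 65.00 kN.
ΣM about O: M_O − 65·1 − 119.5 = 0 → M_O = 184.5 kN·m.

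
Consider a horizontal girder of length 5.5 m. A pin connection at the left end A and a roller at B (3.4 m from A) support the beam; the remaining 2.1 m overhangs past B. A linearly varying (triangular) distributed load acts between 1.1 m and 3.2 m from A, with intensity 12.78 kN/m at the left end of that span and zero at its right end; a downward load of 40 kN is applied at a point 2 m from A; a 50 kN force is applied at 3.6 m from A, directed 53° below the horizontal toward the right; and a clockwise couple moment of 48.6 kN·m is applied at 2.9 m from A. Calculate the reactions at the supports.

Resultant of the triangular load: ½ × 12.78 × 2.1 = 13.419 kN, acting at 1.8 m from A (one-third of the span from the peak).
Moments about A: B_y·3.4 − (½·12.78·2.1)·1.8 − 40·2 − 50·sin53°·3.6 − 48.6 = 0 → B_y = 296.509/3.4 = 87.2085 ≈ 87.21 kN.
ΣF_y = 0: A_y + 87.2085 − ½·12.78·2.1 − 40 − 50·sin53° = 0 → A_y = 6.142 kN.
ΣF_x = 0: A_x + 50·cos53° = 0 → A_x = -30.09 kN.

A_x = -30.09 kN, A_y = 6.142 kN, B_y = 87.21 kN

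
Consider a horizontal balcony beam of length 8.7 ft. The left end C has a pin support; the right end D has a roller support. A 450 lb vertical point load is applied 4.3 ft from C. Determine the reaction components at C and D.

C_x = 0, C_y = 227.6 lb, D_y = 222.4 lb

ΣM about C: D_y·8.7 − 450·4.3 = 0 → D_y = 1935/8.7 = 222.414 ≈ 222.4 lb.
ΣF_y = 0: C_y + 222.414 − 450 = 0 → C_y = 227.6 lb.
ΣF_x = 0: no horizontal applied forces, so C_x = 0.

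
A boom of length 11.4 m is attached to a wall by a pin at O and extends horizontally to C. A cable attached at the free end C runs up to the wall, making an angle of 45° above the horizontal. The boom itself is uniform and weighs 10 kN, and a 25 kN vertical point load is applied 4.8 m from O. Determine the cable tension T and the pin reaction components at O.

T = 21.96 kN, O_x = 15.53 kN, O_y = 19.47 kN

ΣM about O: T·sin45°·11.4 − 10·5.7 − 25·4.8 = 0 → T = 177/(11.4·0.707107) = 21.9575 ≈ 21.96 kN.
ΣF_x = 0: O_x − T·cos45° = 0 → O_x = 21.9575 × 0.707107 = 15.53 kN.
ΣF_y = 0: O_y + T·sin45° − 10 − 25 = 0 → O_y = 35 − 21.9575 × 0.707107 = 19.47 kN.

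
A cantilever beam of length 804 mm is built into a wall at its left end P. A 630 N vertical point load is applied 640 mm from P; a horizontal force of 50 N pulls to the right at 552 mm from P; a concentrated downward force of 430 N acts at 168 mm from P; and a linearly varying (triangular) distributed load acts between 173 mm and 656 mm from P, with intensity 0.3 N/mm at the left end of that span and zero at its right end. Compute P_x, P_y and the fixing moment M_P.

P_x = -50.00 N, P_y = 1132 N, M_P = 499600 N·mm

Resultant of the triangular load: ½ × 0.3 × 483 = 72.45 N, acting at 334 mm from P (one-third of the span from the peak).
ΣF_x = 0: P_x + 50 = 0 → P_x = -50.00 N.
ΣF_y = 0: P_y − 630 − 430 − ½·0.3·483 = 0 → P_y = 1132 N.
ΣM about P: M_P − 630·640 − 430·168 − (½·0.3·483)·334 = 0 → M_P = 499600 N·mm.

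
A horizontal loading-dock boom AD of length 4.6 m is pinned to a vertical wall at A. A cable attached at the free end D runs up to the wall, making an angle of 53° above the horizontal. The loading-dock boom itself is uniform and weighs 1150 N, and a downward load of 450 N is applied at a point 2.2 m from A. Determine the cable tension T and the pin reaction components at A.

ΣM about A: T·sin53°·4.6 − 1150·2.3 − 450·2.2 = 0 → T = 3635/(4.6·0.798636) = 989.459 ≈ 989.5 N.
ΣF_x = 0: A_x − T·cos53° = 0 → A_x = 989.459 × 0.601815 = 595.5 N.
ΣF_y = 0: A_y + T·sin53° − 1150 − 450 = 0 → A_y = 1600 − 989.459 × 0.798636 = 809.8 N.

T = 989.5 N, A_x = 595.5 N, A_y = 809.8 N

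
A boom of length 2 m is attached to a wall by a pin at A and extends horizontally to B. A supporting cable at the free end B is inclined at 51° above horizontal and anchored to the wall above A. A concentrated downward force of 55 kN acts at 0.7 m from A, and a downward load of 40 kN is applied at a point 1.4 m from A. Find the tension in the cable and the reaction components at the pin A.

T = 60.80 kN, A_x = 38.26 kN, A_y = 47.75 kN

ΣM about A: T·sin51°·2 − 55·0.7 − 40·1.4 = 0 → T = 94.5/(2·0.777146) = 60.7994 ≈ 60.80 kN.
ΣF_x = 0: A_x − T·cos51° = 0 → A_x = 60.7994 × 0.62932 = 38.26 kN.
ΣF_y = 0: A_y + T·sin51° − 55 − 40 = 0 → A_y = 95 − 60.7994 × 0.777146 = 47.75 kN.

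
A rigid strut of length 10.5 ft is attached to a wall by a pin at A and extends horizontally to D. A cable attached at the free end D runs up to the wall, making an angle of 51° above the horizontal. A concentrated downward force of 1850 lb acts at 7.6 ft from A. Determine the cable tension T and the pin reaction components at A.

ΣM about A: T·sin51°·10.5 − 1850·7.6 = 0 → T = 14060/(10.5·0.777146) = 1723.03 ≈ 1723 lb.
ΣF_x = 0: A_x − T·cos51° = 0 → A_x = 1723.03 × 0.62932 = 1084 lb.
ΣF_y = 0: A_y + T·sin51° − 1850 = 0 → A_y = 1850 − 1723.03 × 0.777146 = 511.0 lb.

T = 1723 lb, A_x = 1084 lb, A_y = 511.0 lb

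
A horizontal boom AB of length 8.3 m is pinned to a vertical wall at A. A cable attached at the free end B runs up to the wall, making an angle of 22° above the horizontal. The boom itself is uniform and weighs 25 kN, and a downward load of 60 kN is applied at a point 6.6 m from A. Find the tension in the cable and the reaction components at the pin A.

ΣM about A: T·sin22°·8.3 − 25·4.15 − 60·6.6 = 0 → T = 499.75/(8.3·0.374607) = 160.731 ≈ 160.7 kN.
ΣF_x = 0: A_x − T·cos22° = 0 → A_x = 160.731 × 0.927184 = 149.0 kN.
ΣF_y = 0: A_y + T·sin22° − 25 − 60 = 0 → A_y = 85 − 160.731 × 0.374607 = 24.79 kN.

T = 160.7 kN, A_x = 149.0 kN, A_y = 24.79 kN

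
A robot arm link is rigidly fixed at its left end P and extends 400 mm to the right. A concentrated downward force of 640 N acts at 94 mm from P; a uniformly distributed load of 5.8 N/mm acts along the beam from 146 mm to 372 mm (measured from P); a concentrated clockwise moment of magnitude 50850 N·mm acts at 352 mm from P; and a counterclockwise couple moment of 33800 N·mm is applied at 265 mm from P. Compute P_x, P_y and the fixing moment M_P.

Resultant of the distributed load: 5.8 × 226 = 1310.8 N at 259 mm from P.
ΣF_x = 0: P_x = 0.
ΣF_y = 0: P_y − 640 − 5.8·226 = 0 → P_y = 1951 N.
ΣM about P: M_P − 640·94 − (5.8·226)·259 − 50850 + 33800 = 0 → M_P = 416700 N·mm.

P_x = 0, P_y = 1951 N, M_P = 416700 N·mm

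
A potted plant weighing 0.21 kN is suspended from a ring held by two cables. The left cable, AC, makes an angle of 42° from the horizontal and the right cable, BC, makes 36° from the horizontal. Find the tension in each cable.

ΣF_x = 0: −T_AC·cos42° + T_BC·cos36° = 0 → T_BC = 0.918578·T_AC.
ΣF_y = 0: T_AC·sin42° + T_BC·sin36° = 0.21.
Substitute: T_AC·(0.669131 + 0.918578·0.587785) = 0.21 → T_AC = 0.173689 ≈ 0.1737 kN.
Then T_BC = 0.918578 × 0.173689 = 0.1595 kN.

T_AC = 0.1737 kN, T_BC = 0.1595 kN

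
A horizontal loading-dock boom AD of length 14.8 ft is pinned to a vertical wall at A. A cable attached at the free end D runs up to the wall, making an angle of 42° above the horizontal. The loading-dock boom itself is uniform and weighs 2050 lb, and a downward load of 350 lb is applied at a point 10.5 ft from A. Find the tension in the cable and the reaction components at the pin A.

T = 1903 lb, A_x = 1414 lb, A_y = 1127 lb

ΣM about A: T·sin42°·14.8 − 2050·7.4 − 350·10.5 = 0 → T = 18845/(14.8·0.669131) = 1902.93 ≈ 1903 lb.
ΣF_x = 0: A_x − T·cos42° = 0 → A_x = 1902.93 × 0.743145 = 1414 lb.
ΣF_y = 0: A_y + T·sin42° − 2050 − 350 = 0 → A_y = 2400 − 1902.93 × 0.669131 = 1127 lb.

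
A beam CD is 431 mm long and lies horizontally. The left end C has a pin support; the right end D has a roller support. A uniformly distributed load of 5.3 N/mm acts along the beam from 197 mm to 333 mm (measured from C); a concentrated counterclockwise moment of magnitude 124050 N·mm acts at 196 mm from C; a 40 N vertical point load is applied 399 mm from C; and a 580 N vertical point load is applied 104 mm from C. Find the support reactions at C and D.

C_x = 0, C_y = 1008 N, D_y = 332.3 N

Resultant of the distributed load: 5.3 × 136 = 720.8 N at 265 mm from C.
ΣM about C: D_y·431 − (5.3·136)·265 + 124050 − 40·399 − 580·104 = 0 → D_y = 143242/431 = 332.348 ≈ 332.3 N.
ΣF_y = 0: C_y + 332.348 − 5.3·136 − 40 − 580 = 0 → C_y = 1008 N.
ΣF_x = 0: no horizontal applied forces, so C_x = 0.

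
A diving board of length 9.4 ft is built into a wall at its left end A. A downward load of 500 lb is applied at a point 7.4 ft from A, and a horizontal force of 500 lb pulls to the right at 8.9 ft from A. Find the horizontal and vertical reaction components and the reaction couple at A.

ΣF_x = 0: A_x + 500 = 0 → A_x = -500.0 lb.
ΣF_y = 0: A_y − 500 = 0 → A_y = 500.0 lb.
ΣM about A: M_A − 500·7.4 = 0 → M_A = 3700 lb·ft.

A_x = -500.0 lb, A_y = 500.0 lb, M_A = 3700 lb·ft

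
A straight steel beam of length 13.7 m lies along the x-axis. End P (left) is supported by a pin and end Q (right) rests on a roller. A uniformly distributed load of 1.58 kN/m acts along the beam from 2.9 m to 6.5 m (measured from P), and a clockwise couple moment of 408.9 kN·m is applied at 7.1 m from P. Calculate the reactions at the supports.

P_x = 0, P_y = -26.11 kN, Q_y = 31.80 kN

Resultant of the distributed load: 1.58 × 3.6 = 5.688 kN at 4.7 m from P.
Moments about P: Q_y·13.7 − (1.58·3.6)·4.7 − 408.9 = 0 → Q_y = 435.6336/13.7 = 31.7981 ≈ 31.80 kN.
ΣF_y = 0: P_y + 31.7981 − 1.58·3.6 = 0 → P_y = -26.11 kN.
ΣF_x = 0: no horizontal applied forces, so P_x = 0.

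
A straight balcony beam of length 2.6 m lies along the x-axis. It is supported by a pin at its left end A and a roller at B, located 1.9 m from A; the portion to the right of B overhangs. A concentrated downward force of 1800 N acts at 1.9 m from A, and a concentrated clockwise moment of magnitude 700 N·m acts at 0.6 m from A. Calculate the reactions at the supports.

A_x = 0, A_y = -368.4 N, B_y = 2168 N

Moments about A: B_y·1.9 − 1800·1.9 − 700 = 0 → B_y = 4120/1.9 = 2168.42 ≈ 2168 N.
ΣF_y = 0: A_y + 2168.42 − 1800 = 0 → A_y = -368.4 N.
ΣF_x = 0: no horizontal applied forces, so A_x = 0.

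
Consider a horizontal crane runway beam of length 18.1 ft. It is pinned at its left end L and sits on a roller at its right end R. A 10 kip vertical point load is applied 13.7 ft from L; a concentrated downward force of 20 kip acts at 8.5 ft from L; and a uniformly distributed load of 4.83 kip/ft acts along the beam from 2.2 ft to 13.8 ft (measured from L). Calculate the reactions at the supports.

L_x = 0, L_y = 44.30 kip, R_y = 41.73 kip

Resultant of the distributed load: 4.83 × 11.6 = 56.028 kip at 8 ft from L.
Moments about L: R_y·18.1 − 10·13.7 − 20·8.5 − (4.83·11.6)·8 = 0 → R_y = 755.224/18.1 = 41.7251 ≈ 41.73 kip.
ΣF_y = 0: L_y + 41.7251 − 10 − 20 − 4.83·11.6 = 0 → L_y = 44.30 kip.
ΣF_x = 0: no horizontal applied forces, so L_x = 0.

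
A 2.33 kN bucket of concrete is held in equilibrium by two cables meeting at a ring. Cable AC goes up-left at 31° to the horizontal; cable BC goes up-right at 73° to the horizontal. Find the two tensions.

T_AC = 0.7021 kN, T_BC = 2.058 kN

ΣF_x = 0: −T_AC·cos31° + T_BC·cos73° = 0 → T_BC = 2.93177·T_AC.
ΣF_y = 0: T_AC·sin31° + T_BC·sin73° = 2.33.
Substitute: T_AC·(0.515038 + 2.93177·0.956305) = 2.33 → T_AC = 0.702081 ≈ 0.7021 kN.
Then T_BC = 2.93177 × 0.702081 = 2.058 kN.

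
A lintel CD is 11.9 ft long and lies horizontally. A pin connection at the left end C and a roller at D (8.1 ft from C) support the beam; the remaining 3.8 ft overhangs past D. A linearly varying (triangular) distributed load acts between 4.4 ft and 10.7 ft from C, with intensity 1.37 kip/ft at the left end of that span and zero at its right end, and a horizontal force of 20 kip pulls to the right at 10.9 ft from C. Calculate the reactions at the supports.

C_x = -20.00 kip, C_y = 0.8524 kip, D_y = 3.463 kip

Resultant of the triangular load: ½ × 1.37 × 6.3 = 4.3155 kip, acting at 6.5 ft from C (one-third of the span from the peak).
Moments about C: D_y·8.1 − (½·1.37·6.3)·6.5 = 0 → D_y = 28.05075/8.1 = 3.46306 ≈ 3.463 kip.
ΣF_y = 0: C_y + 3.46306 − ½·1.37·6.3 = 0 → C_y = 0.8524 kip.
ΣF_x = 0: C_x + 20 = 0 → C_x = -20.00 kip.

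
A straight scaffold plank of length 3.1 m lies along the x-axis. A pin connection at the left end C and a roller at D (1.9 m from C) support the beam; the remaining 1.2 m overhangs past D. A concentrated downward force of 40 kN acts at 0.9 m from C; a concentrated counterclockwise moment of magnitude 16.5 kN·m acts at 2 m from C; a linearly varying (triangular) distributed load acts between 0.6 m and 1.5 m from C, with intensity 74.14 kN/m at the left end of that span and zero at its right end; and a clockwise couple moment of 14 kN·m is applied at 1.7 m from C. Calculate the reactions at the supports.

Resultant of the triangular load: ½ × 74.14 × 0.9 = 33.363 kN, acting at 0.9 m from C (one-third of the span from the peak).
ΣM about C: D_y·1.9 − 40·0.9 + 16.5 − (½·74.14·0.9)·0.9 − 14 = 0 → D_y = 63.5267/1.9 = 33.4351 ≈ 33.44 kN.
ΣF_y = 0: C_y + 33.4351 − 40 − ½·74.14·0.9 = 0 → C_y = 39.93 kN.
ΣF_x = 0: no horizontal applied forces, so C_x = 0.

C_x = 0, C_y = 39.93 kN, D_y = 33.44 kN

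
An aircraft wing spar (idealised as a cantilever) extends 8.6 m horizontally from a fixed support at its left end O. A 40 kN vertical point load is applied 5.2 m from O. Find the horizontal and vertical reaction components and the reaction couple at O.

O_x = 0, O_y = 40.00 kN, M_O = 208.0 kN·m

ΣF_x = 0: O_x = 0.
ΣF_y = 0: O_y − 40 = 0 → O_y = 40.00 kN.
ΣM about O: M_O − 40·5.2 = 0 → M_O = 208.0 kN·m.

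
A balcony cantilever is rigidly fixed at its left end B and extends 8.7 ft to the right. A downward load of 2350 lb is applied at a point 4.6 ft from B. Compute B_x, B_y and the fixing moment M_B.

ΣF_x = 0: B_x = 0.
ΣF_y = 0: B_y − 2350 = 0 → B_y = 2350 lb.
ΣM about B: M_B − 2350·4.6 = 0 → M_B = 10810 lb·ft.

B_x = 0, B_y = 2350 lb, M_B = 10810 lb·ft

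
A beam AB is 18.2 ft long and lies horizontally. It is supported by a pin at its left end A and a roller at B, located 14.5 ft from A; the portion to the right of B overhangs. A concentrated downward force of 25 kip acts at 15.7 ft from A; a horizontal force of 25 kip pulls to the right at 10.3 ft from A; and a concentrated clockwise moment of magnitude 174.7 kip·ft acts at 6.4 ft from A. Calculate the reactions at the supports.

A_x = -25.00 kip, A_y = -14.12 kip, B_y = 39.12 kip

Taking moments about A: B_y·14.5 − 25·15.7 − 174.7 = 0 → B_y = 567.2/14.5 = 39.1172 ≈ 39.12 kip.
ΣF_y = 0: A_y + 39.1172 − 25 = 0 → A_y = -14.12 kip.
ΣF_x = 0: A_x + 25 = 0 → A_x = -25.00 kip.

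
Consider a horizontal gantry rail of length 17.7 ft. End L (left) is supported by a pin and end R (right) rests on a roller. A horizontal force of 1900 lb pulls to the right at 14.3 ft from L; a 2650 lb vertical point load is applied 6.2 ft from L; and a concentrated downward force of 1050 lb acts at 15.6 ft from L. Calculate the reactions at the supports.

Taking moments about L: R_y·17.7 − 2650·6.2 − 1050·15.6 = 0 → R_y = 32810/17.7 = 1853.67 ≈ 1854 lb.
ΣF_y = 0: L_y + 1853.67 − 2650 − 1050 = 0 → L_y = 1846 lb.
ΣF_x = 0: L_x + 1900 = 0 → L_x = -1900 lb.

L_x = -1900 lb, L_y = 1846 lb, R_y = 1854 lb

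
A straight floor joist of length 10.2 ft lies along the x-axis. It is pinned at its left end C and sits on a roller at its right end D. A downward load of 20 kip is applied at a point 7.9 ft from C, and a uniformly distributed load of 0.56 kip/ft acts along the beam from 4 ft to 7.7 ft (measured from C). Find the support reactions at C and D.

C_x = 0, C_y = 5.393 kip, D_y = 16.68 kip

Resultant of the distributed load: 0.56 × 3.7 = 2.072 kip at 5.85 ft from C.
Moments about C: D_y·10.2 − 20·7.9 − (0.56·3.7)·5.85 = 0 → D_y = 170.1212/10.2 = 16.6785 ≈ 16.68 kip.
ΣF_y = 0: C_y + 16.6785 − 20 − 0.56·3.7 = 0 → C_y = 5.393 kip.
ΣF_x = 0: no horizontal applied forces, so C_x = 0.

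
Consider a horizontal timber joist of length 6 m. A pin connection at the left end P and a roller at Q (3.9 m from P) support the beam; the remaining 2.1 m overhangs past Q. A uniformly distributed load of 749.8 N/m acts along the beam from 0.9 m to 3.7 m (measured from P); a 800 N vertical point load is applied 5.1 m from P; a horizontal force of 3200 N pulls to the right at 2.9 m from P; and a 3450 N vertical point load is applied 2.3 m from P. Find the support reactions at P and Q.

P_x = -3200 N, P_y = 2031 N, Q_y = 4319 N

Resultant of the distributed load: 749.8 × 2.8 = 2099.44 N at 2.3 m from P.
ΣM about P: Q_y·3.9 − (749.8·2.8)·2.3 − 800·5.1 − 3450·2.3 = 0 → Q_y = 16843.712/3.9 = 4318.9 ≈ 4319 N.
ΣF_y = 0: P_y + 4318.9 − 749.8·2.8 − 800 − 3450 = 0 → P_y = 2031 N.
ΣF_x = 0: P_x + 3200 = 0 → P_x = -3200 N.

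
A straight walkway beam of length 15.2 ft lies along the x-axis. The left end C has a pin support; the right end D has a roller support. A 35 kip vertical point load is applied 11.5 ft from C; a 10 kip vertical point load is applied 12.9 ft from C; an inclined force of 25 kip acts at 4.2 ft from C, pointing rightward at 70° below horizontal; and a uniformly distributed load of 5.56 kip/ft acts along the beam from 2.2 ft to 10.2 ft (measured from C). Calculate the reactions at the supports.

C_x = -8.551 kip, C_y = 53.37 kip, D_y = 59.60 kip

Resultant of the distributed load: 5.56 × 8 = 44.48 kip at 6.2 ft from C.
ΣM about C: D_y·15.2 − 35·11.5 − 10·12.9 − 25·sin70°·4.2 − (5.56·8)·6.2 = 0 → D_y = 905.944/15.2 = 59.6016 ≈ 59.60 kip.
ΣF_y = 0: C_y + 59.6016 − 35 − 10 − 25·sin70° − 5.56·8 = 0 → C_y = 53.37 kip.
ΣF_x = 0: C_x + 25·cos70° = 0 → C_x = -8.551 kip.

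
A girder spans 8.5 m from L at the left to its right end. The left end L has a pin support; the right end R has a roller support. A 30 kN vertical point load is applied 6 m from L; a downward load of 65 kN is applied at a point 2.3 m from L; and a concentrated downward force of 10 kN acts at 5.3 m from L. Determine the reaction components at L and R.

Taking moments about L: R_y·8.5 − 30·6 − 65·2.3 − 10·5.3 = 0 → R_y = 382.5/8.5 = 45.00 kN.
ΣF_y = 0: L_y + 45 − 30 − 65 − 10 = 0 → L_y = 60.00 kN.
ΣF_x = 0: no horizontal applied forces, so L_x = 0.

L_x = 0, L_y = 60.00 kN, R_y = 45.00 kN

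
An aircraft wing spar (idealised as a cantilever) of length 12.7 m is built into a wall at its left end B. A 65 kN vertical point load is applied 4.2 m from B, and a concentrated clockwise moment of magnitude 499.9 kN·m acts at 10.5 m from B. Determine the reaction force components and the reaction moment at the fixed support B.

B_x = 0, B_y = 65.00 kN, M_B = 772.9 kN·m

ΣF_x = 0: B_x = 0.
ΣF_y = 0: B_y − 65 = 0 → B_y = 65.00 kN.
ΣM about B: M_B − 65·4.2 − 499.9 = 0 → M_B = 772.9 kN·m.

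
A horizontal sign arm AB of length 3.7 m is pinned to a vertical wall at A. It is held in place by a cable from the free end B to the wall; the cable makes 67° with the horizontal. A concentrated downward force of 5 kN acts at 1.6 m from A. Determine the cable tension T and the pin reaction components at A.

T = 2.349 kN, A_x = 0.9178 kN, A_y = 2.838 kN

ΣM about A: T·sin67°·3.7 − 5·1.6 = 0 → T = 8/(3.7·0.920505) = 2.34889 ≈ 2.349 kN.
ΣF_x = 0: A_x − T·cos67° = 0 → A_x = 2.34889 × 0.390731 = 0.9178 kN.
ΣF_y = 0: A_y + T·sin67° − 5 = 0 → A_y = 5 − 2.34889 × 0.920505 = 2.838 kN.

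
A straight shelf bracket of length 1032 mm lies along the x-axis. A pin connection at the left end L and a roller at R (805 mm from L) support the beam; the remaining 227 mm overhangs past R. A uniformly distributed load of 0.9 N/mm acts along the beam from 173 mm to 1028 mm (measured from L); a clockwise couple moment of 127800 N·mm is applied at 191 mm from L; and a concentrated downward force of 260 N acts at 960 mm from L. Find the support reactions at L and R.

L_x = 0, L_y = -13.34 N, R_y = 1043 N

Resultant of the distributed load: 0.9 × 855 = 769.5 N at 600.5 mm from L.
Taking moments about L: R_y·805 − (0.9·855)·600.5 − 127800 − 260·960 = 0 → R_y = 839484.75/805 = 1042.84 ≈ 1043 N.
ΣF_y = 0: L_y + 1042.84 − 0.9·855 − 260 = 0 → L_y = -13.34 N.
ΣF_x = 0: no horizontal applied forces, so L_x = 0.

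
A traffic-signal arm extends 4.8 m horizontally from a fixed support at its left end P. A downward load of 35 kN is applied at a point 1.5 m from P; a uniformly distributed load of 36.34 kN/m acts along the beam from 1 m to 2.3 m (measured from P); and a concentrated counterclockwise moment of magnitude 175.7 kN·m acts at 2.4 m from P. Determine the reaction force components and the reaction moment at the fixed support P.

Resultant of the distributed load: 36.34 × 1.3 = 47.242 kN at 1.65 m from P.
ΣF_x = 0: P_x = 0.
ΣF_y = 0: P_y − 35 − 36.34·1.3 = 0 → P_y = 82.24 kN.
ΣM about P: M_P − 35·1.5 − (36.34·1.3)·1.65 + 175.7 = 0 → M_P = -45.25 kN·m.

P_x = 0, P_y = 82.24 kN, M_P = -45.25 kN·m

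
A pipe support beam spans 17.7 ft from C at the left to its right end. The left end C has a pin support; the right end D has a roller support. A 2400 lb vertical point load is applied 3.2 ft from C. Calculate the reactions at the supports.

C_x = 0, C_y = 1966 lb, D_y = 433.9 lb

Moments about C: D_y·17.7 − 2400·3.2 = 0 → D_y = 7680/17.7 = 433.898 ≈ 433.9 lb.
ΣF_y = 0: C_y + 433.898 − 2400 = 0 → C_y = 1966 lb.
ΣF_x = 0: no horizontal applied forces, so C_x = 0.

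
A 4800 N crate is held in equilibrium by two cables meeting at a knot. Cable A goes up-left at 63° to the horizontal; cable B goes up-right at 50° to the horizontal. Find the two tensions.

T_A = 3352 N, T_B = 2367 N

ΣF_x = 0: −T_A·cos63° + T_B·cos50° = 0 → T_B = 0.706284·T_A.
ΣF_y = 0: T_A·sin63° + T_B·sin50° = 4800.
Substitute: T_A·(0.891007 + 0.706284·0.766044) = 4800 → T_A = 3351.83 ≈ 3352 N.
Then T_B = 0.706284 × 3351.83 = 2367 N.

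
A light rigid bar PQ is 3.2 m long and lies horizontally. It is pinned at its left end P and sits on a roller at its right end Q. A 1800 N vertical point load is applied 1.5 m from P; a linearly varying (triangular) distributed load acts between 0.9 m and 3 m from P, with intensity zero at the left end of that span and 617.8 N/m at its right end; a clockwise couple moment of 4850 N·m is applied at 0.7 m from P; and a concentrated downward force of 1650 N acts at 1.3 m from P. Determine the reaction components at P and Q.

Resultant of the triangular load: ½ × 617.8 × 2.1 = 648.69 N, acting at 2.3 m from P (one-third of the span from the peak).
Taking moments about P: Q_y·3.2 − 1800·1.5 − (½·617.8·2.1)·2.3 − 4850 − 1650·1.3 = 0 → Q_y = 11186.987/3.2 = 3495.93 ≈ 3496 N.
ΣF_y = 0: P_y + 3495.93 − 1800 − ½·617.8·2.1 − 1650 = 0 → P_y = 602.8 N.
ΣF_x = 0: no horizontal applied forces, so P_x = 0.

P_x = 0, P_y = 602.8 N, Q_y = 3496 N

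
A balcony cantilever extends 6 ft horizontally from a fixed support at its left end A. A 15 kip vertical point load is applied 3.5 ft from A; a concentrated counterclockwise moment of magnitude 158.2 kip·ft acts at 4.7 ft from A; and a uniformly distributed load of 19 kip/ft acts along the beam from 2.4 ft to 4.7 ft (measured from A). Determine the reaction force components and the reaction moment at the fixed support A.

Resultant of the distributed load: 19 × 2.3 = 43.7 kip at 3.55 ft from A.
ΣF_x = 0: A_x = 0.
ΣF_y = 0: A_y − 15 − 19·2.3 = 0 → A_y = 58.70 kip.
ΣM about A: M_A − 15·3.5 + 158.2 − (19·2.3)·3.55 = 0 → M_A = 49.44 kip·ft.

A_x = 0, A_y = 58.70 kip, M_A = 49.44 kip·ft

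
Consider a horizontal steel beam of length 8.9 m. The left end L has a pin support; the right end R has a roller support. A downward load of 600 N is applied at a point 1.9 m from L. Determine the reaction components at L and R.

L_x = 0, L_y = 471.9 N, R_y = 128.1 N

Taking moments about L: R_y·8.9 − 600·1.9 = 0 → R_y = 1140/8.9 = 128.09 ≈ 128.1 N.
ΣF_y = 0: L_y + 128.09 − 600 = 0 → L_y = 471.9 N.
ΣF_x = 0: no horizontal applied forces, so L_x = 0.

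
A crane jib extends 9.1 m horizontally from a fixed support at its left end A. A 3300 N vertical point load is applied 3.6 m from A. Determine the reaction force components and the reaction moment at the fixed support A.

A_x = 0, A_y = 3300 N, M_A = 11880 N·m

ΣF_x = 0: A_x = 0.
ΣF_y = 0: A_y − 3300 = 0 → A_y = 3300 N.
ΣM about A: M_A − 3300·3.6 = 0 → M_A = 11880 N·m.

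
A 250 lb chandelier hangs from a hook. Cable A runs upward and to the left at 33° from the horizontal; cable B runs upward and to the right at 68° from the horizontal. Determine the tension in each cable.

T_A = 95.40 lb, T_B = 213.6 lb

ΣF_x = 0: −T_A·cos33° + T_B·cos68° = 0 → T_B = 2.2388·T_A.
ΣF_y = 0: T_A·sin33° + T_B·sin68° = 250.
Substitute: T_A·(0.544639 + 2.2388·0.927184) = 250 → T_A = 95.4046 ≈ 95.40 lb.
Then T_B = 2.2388 × 95.4046 = 213.6 lb.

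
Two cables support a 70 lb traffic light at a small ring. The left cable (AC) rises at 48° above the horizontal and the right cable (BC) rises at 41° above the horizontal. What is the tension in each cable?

ΣF_x = 0: −T_AC·cos48° + T_BC·cos41° = 0 → T_BC = 0.886607·T_AC.
ΣF_y = 0: T_AC·sin48° + T_BC·sin41° = 70.
Substitute: T_AC·(0.743145 + 0.886607·0.656059) = 70 → T_AC = 52.8377 ≈ 52.84 lb.
Then T_BC = 0.886607 × 52.8377 = 46.85 lb.

T_AC = 52.84 lb, T_BC = 46.85 lb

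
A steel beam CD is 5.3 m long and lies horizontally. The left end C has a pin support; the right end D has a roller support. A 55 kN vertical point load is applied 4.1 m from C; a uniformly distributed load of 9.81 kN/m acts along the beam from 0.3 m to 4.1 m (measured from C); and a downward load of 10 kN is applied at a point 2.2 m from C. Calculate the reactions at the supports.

Resultant of the distributed load: 9.81 × 3.8 = 37.278 kN at 2.2 m from C.
ΣM about C: D_y·5.3 − 55·4.1 − (9.81·3.8)·2.2 − 10·2.2 = 0 → D_y = 329.5116/5.3 = 62.172 ≈ 62.17 kN.
ΣF_y = 0: C_y + 62.172 − 55 − 9.81·3.8 − 10 = 0 → C_y = 40.11 kN.
ΣF_x = 0: no horizontal applied forces, so C_x = 0.

C_x = 0, C_y = 40.11 kN, D_y = 62.17 kN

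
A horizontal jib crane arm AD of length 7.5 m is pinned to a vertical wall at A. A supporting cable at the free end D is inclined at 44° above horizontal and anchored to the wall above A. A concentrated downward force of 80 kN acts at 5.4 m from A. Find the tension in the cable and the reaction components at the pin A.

ΣM about A: T·sin44°·7.5 − 80·5.4 = 0 → T = 432/(7.5·0.694658) = 82.9185 ≈ 82.92 kN.
ΣF_x = 0: A_x − T·cos44° = 0 → A_x = 82.9185 × 0.71934 = 59.65 kN.
ΣF_y = 0: A_y + T·sin44° − 80 = 0 → A_y = 80 − 82.9185 × 0.694658 = 22.40 kN.

T = 82.92 kN, A_x = 59.65 kN, A_y = 22.40 kN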